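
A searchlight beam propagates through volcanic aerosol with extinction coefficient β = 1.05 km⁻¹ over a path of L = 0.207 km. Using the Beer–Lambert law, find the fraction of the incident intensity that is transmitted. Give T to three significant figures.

0.805

τ = β·L = 1.05 × 0.207 = 0.2173.
T = exp(−0.2173) = 0.8046.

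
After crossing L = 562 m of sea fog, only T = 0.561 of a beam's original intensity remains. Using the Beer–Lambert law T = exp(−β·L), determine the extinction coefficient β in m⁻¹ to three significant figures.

0.00103 m⁻¹

Beer–Lambert: T = exp(−βL) ⇒ β = −ln(T)/L = −ln(0.561)/562 = 0.5780/562 = 0.001029 m⁻¹.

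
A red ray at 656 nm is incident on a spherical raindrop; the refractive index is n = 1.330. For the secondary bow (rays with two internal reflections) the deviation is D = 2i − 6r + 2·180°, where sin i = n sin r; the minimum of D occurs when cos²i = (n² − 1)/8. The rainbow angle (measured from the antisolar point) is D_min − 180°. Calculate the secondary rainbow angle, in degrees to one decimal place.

50.1°

cos²i = (1.76890 − 1)/8 = 0.09611; i = arccos(0.31002) = 71.940°.
sin r = sin 71.940°/1.330 = 0.71483; r = 45.630°.
D_min = 2·71.940° − 6·45.630° + 360° = 230.101°.
Rainbow angle = D_min − 180° = 50.101°.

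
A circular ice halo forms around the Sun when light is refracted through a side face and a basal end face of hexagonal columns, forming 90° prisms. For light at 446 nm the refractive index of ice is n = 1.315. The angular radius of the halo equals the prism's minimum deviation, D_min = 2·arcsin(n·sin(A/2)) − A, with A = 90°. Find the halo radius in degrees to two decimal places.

n·sin(A/2) = 1.315 × sin 45° = 1.315 × 0.7071 = 0.9298.
D_min = 2·arcsin(0.9298) − 90° = 2 × 68.411° − 90° = 46.821°.

46.82°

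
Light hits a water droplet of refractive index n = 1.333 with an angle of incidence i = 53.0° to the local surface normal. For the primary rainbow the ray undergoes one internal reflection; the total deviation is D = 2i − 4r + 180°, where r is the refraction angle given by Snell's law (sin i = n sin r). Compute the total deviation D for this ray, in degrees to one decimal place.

138.8°

sin r = sin 53.0° / 1.333 = 0.7986/1.333 = 0.5991; r = 36.81°.
D = 2·53.0° − 4·36.81° + 180° = 106.00° − 147.23° + 180° = 138.77°.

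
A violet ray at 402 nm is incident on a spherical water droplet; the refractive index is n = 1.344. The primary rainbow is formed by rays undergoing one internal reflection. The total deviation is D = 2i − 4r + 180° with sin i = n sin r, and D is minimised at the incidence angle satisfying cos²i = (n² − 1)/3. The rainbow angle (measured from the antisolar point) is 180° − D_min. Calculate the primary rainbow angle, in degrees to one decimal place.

cos²i = (1.80634 − 1)/3 = 0.26878; i = arccos(0.51844) = 58.772°.
sin r = sin 58.772°/1.344 = 0.63625; r = 39.512°.
D_min = 2·58.772° − 4·39.512° + 180° = 139.495°.
Rainbow angle = 180° − D_min = 40.505°.

40.5°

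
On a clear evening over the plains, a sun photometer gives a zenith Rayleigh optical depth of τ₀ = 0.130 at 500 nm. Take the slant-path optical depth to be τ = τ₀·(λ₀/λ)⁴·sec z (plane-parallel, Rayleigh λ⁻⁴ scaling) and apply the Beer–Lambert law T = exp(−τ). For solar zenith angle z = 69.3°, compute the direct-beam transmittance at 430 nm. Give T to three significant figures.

0.511

sec 69.3° = 2.8291.
τ = 0.130 × (500/430)⁴ × 2.8291 = 0.130 × 1.8281 × 2.8291 = 0.6723.
T = exp(−0.6723) = 0.5105.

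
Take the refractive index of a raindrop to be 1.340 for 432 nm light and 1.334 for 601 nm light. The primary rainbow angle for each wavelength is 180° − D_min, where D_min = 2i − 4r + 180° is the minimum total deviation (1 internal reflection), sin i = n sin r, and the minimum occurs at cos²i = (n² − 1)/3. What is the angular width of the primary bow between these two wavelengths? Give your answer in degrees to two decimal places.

At 432 nm (n = 1.340): cos²i = 0.26520 → i = 59.004°, r = 39.770°, D_min = 138.929°, rainbow angle = 41.071°.
At 601 nm (n = 1.334): cos²i = 0.25985 → i = 59.352°, r = 40.159°, D_min = 138.067°, rainbow angle = 41.933°.
Angular width = |41.071° − 41.933°| = 0.862°.

0.86°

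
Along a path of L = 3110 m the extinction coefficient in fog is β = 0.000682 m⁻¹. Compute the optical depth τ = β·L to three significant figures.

τ = β·L = 0.000682 × 3110 = 2.1210.

2.12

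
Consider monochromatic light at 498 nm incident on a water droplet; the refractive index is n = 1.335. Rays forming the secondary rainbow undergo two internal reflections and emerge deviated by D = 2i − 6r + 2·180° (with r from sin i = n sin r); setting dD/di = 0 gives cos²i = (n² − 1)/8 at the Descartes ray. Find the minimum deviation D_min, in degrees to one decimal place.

cos²i = (1.78222 − 1)/8 = 0.09778; i = arccos(0.31269) = 71.778°.
sin r = sin 71.778°/1.335 = 0.71150; r = 45.357°.
D_min = 2·71.778° − 6·45.357° + 360° = 231.414°.

231.4°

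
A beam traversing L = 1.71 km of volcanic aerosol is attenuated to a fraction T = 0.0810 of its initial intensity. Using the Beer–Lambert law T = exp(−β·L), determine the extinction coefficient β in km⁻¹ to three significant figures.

Beer–Lambert: T = exp(−βL) ⇒ β = −ln(T)/L = −ln(0.0810)/1.71 = 2.5133/1.71 = 1.47 km⁻¹.

1.47 km⁻¹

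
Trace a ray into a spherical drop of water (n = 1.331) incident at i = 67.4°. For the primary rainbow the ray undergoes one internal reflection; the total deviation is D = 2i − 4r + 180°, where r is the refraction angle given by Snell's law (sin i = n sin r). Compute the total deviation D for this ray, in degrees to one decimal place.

139.1°

sin r = sin 67.4° / 1.331 = 0.9232/1.331 = 0.6936; r = 43.92°.
D = 2·67.4° − 4·43.92° + 180° = 134.80° − 175.67° + 180° = 139.13°.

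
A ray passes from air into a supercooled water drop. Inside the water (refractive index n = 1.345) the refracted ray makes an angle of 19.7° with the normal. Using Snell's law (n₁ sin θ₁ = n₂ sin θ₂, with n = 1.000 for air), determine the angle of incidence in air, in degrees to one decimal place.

Snell: sin θ_i = n · sin θ_r = 1.345 × sin 19.7° = 1.345 × 0.3371 = 0.4534.
θ_i = arcsin(0.4534) = 26.96°.

27.0°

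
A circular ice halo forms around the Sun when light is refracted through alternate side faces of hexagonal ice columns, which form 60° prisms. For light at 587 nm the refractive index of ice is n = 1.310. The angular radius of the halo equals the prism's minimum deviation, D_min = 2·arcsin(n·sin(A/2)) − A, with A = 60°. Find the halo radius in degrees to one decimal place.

21.8°

n·sin(A/2) = 1.310 × sin 30° = 1.310 × 0.5000 = 0.6550.
D_min = 2·arcsin(0.6550) − 60° = 2 × 40.920° − 60° = 21.839°.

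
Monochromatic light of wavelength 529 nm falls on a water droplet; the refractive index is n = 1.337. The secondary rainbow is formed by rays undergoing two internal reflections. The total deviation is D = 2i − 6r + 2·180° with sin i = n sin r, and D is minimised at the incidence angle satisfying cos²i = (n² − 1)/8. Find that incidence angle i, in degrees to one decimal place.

71.7°

cos²i = (1.337² − 1)/8 = (1.78757 − 1)/8 = 0.09845.
cos i = 0.31376, so i = 71.714°.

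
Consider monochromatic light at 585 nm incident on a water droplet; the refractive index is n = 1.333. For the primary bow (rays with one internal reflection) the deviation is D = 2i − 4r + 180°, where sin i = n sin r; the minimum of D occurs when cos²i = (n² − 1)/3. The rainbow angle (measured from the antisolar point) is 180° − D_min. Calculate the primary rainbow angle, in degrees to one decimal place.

42.1°

cos²i = (1.77689 − 1)/3 = 0.25896; i = arccos(0.50888) = 59.410°.
sin r = sin 59.410°/1.333 = 0.64579; r = 40.225°.
D_min = 2·59.410° − 4·40.225° + 180° = 137.922°.
Rainbow angle = 180° − D_min = 42.078°.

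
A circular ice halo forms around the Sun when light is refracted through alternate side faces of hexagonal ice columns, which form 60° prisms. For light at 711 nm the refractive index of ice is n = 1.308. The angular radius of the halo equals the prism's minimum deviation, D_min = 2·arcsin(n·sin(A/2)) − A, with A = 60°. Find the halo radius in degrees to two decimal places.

21.69°

n·sin(A/2) = 1.308 × sin 30° = 1.308 × 0.5000 = 0.6540.
D_min = 2·arcsin(0.6540) − 60° = 2 × 40.844° − 60° = 21.688°.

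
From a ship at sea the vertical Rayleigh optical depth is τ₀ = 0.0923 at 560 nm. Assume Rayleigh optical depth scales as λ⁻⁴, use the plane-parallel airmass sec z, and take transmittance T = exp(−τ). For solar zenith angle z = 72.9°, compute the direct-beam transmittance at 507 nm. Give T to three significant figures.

sec 72.9° = 3.4009.
τ = 0.0923 × (560/507)⁴ × 3.4009 = 0.0923 × 1.4884 × 3.4009 = 0.4672.
T = exp(−0.4672) = 0.6267.

0.627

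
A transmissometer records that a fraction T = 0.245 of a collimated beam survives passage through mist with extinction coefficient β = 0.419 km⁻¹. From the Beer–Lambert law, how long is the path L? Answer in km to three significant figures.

Beer–Lambert: T = exp(−βL) ⇒ L = −ln(T)/β = −ln(0.245)/0.419 = 1.4065/0.419 = 3.357 km.

3.36 km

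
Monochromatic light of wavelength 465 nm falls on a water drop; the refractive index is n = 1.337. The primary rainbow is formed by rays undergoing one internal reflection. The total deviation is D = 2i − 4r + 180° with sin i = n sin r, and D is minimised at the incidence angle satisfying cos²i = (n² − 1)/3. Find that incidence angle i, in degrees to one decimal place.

59.2°

cos²i = (1.337² − 1)/3 = (1.78757 − 1)/3 = 0.26252.
cos i = 0.51237, so i = 59.178°.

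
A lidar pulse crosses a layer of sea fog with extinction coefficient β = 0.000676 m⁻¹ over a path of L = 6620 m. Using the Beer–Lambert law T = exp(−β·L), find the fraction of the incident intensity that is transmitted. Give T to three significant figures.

0.0114

τ = β·L = 0.000676 × 6620 = 4.4751.
T = exp(−4.4751) = 0.0114.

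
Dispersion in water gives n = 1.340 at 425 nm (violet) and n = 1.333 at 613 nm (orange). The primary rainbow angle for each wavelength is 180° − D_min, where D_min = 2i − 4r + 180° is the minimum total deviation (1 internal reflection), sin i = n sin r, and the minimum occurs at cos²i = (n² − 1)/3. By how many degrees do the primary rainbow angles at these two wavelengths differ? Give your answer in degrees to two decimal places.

At 425 nm (n = 1.340): cos²i = 0.26520 → i = 59.004°, r = 39.770°, D_min = 138.929°, rainbow angle = 41.071°.
At 613 nm (n = 1.333): cos²i = 0.25896 → i = 59.410°, r = 40.225°, D_min = 137.922°, rainbow angle = 42.078°.
Angular width = |41.071° − 42.078°| = 1.007°.

1.01°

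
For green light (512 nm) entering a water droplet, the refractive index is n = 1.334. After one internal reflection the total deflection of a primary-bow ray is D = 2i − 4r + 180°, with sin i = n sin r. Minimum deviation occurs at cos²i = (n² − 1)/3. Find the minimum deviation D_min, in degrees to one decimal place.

cos²i = (1.77956 − 1)/3 = 0.25985; i = arccos(0.50976) = 59.352°.
sin r = sin 59.352°/1.334 = 0.64492; r = 40.159°.
D_min = 2·59.352° − 4·40.159° + 180° = 138.067°.

138.1°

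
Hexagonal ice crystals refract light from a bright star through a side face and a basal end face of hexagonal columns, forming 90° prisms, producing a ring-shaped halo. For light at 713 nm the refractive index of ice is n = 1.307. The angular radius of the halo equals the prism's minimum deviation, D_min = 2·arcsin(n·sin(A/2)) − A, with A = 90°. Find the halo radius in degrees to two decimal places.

n·sin(A/2) = 1.307 × sin 45° = 1.307 × 0.7071 = 0.9242.
D_min = 2·arcsin(0.9242) − 90° = 2 × 67.546° − 90° = 45.093°.

45.09°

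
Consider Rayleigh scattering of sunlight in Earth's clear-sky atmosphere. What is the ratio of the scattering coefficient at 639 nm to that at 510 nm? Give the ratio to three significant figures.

Rayleigh scattering ∝ λ⁻⁴, so the ratio of coefficients is the inverse fourth power of the wavelength ratio.
σ(639)/σ(510) = (510/639)⁴ = (0.7981)⁴ = 0.4058.

0.406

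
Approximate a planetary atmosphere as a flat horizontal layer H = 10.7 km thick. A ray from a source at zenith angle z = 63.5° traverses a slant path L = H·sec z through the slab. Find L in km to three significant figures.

24.0 km

sec z = 1/cos 63.5° = 2.2412.
L = 10.7 × 2.2412 = 23.980 km.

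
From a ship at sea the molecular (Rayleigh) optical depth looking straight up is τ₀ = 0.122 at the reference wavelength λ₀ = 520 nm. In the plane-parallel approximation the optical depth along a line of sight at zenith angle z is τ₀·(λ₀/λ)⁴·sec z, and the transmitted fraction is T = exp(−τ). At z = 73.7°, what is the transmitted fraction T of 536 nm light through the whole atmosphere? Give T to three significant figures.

sec 73.7° = 3.5629.
τ = 0.122 × (520/536)⁴ × 3.5629 = 0.122 × 0.8858 × 3.5629 = 0.3851.
T = exp(−0.3851) = 0.6804.

0.680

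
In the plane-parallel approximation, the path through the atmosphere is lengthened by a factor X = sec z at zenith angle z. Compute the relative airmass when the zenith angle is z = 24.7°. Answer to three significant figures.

1.10

X = sec z = 1/cos 24.7° = 1/0.9085 = 1.1007.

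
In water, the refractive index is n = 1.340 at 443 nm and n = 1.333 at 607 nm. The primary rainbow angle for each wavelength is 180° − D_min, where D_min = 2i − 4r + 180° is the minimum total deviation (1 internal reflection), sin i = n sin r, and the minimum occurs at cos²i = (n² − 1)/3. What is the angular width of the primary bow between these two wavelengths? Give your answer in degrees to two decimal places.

At 443 nm (n = 1.340): cos²i = 0.26520 → i = 59.004°, r = 39.770°, D_min = 138.929°, rainbow angle = 41.071°.
At 607 nm (n = 1.333): cos²i = 0.25896 → i = 59.410°, r = 40.225°, D_min = 137.922°, rainbow angle = 42.078°.
Angular width = |41.071° − 42.078°| = 1.007°.

1.01°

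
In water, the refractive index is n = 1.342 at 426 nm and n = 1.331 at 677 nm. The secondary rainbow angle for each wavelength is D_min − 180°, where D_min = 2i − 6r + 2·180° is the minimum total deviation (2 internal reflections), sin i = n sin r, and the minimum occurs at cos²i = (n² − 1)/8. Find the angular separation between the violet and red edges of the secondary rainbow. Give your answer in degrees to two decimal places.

At 426 nm (n = 1.342): cos²i = 0.10012 → i = 71.554°, r = 44.981°, D_min = 233.222°, rainbow angle = 53.222°.
At 677 nm (n = 1.331): cos²i = 0.09645 → i = 71.907°, r = 45.575°, D_min = 230.365°, rainbow angle = 50.365°.
Angular width = |53.222° − 50.365°| = 2.857°.

2.86°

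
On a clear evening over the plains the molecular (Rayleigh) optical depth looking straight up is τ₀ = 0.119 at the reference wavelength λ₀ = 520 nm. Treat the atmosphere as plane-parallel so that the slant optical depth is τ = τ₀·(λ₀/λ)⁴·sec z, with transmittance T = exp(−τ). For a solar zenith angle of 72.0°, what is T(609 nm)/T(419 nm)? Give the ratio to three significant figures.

2.03

Airmass: sec 72.0° = 3.2361.
τ(609 nm) = 0.119 × (520/609)⁴ × 3.2361 = 0.119 × 0.5316 × 3.2361 = 0.2047.
τ(419 nm) = 0.119 × (520/419)⁴ × 3.2361 = 0.119 × 2.3722 × 3.2361 = 0.9135.
T(609)/T(419) = exp(τ_B − τ_A) = exp(0.7088) = 2.0316.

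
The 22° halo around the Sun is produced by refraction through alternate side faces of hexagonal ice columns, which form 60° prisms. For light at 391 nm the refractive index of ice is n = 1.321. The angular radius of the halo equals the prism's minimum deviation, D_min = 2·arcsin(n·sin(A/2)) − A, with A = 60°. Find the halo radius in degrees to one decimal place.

n·sin(A/2) = 1.321 × sin 30° = 1.321 × 0.5000 = 0.6605.
D_min = 2·arcsin(0.6605) − 60° = 2 × 41.338° − 60° = 22.676°.

22.7°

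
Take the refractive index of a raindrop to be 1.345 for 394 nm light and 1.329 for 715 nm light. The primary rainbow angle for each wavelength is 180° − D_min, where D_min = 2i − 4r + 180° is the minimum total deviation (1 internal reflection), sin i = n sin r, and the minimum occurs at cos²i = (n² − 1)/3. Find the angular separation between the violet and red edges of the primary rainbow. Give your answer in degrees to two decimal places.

At 394 nm (n = 1.345): cos²i = 0.26967 → i = 58.715°, r = 39.448°, D_min = 139.635°, rainbow angle = 40.365°.
At 715 nm (n = 1.329): cos²i = 0.25541 → i = 59.643°, r = 40.487°, D_min = 137.337°, rainbow angle = 42.663°.
Angular width = |40.365° − 42.663°| = 2.299°.

2.30°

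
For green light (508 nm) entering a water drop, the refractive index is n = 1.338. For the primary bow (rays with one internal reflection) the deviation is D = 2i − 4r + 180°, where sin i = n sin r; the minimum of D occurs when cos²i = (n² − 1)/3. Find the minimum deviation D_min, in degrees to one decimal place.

138.6°

cos²i = (1.79024 − 1)/3 = 0.26341; i = arccos(0.51324) = 59.120°.
sin r = sin 59.120°/1.338 = 0.64144; r = 39.899°.
D_min = 2·59.120° − 4·39.899° + 180° = 138.643°.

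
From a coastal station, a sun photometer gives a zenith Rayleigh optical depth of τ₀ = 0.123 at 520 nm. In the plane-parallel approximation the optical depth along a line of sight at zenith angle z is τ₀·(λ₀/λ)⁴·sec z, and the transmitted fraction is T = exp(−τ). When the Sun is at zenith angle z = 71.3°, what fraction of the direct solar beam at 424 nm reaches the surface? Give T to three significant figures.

sec 71.3° = 3.1190.
τ = 0.123 × (520/424)⁴ × 3.1190 = 0.123 × 2.2623 × 3.1190 = 0.8679.
T = exp(−0.8679) = 0.4198.

0.420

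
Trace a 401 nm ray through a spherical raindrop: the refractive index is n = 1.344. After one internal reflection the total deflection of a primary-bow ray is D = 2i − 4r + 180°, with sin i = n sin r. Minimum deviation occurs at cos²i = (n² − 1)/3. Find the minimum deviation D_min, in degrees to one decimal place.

cos²i = (1.80634 − 1)/3 = 0.26878; i = arccos(0.51844) = 58.772°.
sin r = sin 58.772°/1.344 = 0.63625; r = 39.512°.
D_min = 2·58.772° − 4·39.512° + 180° = 139.495°.

139.5°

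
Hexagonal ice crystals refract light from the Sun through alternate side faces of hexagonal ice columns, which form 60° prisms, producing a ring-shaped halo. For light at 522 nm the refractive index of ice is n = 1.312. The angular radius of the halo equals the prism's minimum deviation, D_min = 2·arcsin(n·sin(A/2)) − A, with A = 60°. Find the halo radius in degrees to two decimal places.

n·sin(A/2) = 1.312 × sin 30° = 1.312 × 0.5000 = 0.6560.
D_min = 2·arcsin(0.6560) − 60° = 2 × 40.996° − 60° = 21.991°.

21.99°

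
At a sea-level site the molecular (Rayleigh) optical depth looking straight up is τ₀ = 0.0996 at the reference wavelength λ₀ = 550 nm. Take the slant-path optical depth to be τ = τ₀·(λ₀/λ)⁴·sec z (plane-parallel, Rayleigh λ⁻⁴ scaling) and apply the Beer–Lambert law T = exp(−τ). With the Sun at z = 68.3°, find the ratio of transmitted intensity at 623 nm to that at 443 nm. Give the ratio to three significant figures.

1.61

Airmass: sec 68.3° = 2.7046.
τ(623 nm) = 0.0996 × (550/623)⁴ × 2.7046 = 0.0996 × 0.6074 × 2.7046 = 0.1636.
τ(443 nm) = 0.0996 × (550/443)⁴ × 2.7046 = 0.0996 × 2.3759 × 2.7046 = 0.6400.
T(623)/T(443) = exp(τ_B − τ_A) = exp(0.4764) = 1.6103.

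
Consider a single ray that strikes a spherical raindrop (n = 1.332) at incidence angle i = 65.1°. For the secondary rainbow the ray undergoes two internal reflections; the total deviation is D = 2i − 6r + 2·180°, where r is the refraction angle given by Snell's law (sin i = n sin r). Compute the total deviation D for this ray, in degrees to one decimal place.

sin r = sin 65.1° / 1.332 = 0.9070/1.332 = 0.6810; r = 42.92°.
D = 2·65.1° − 6·42.92° + 2·180° = 130.20° − 257.51° + 360° = 232.69°.

232.7°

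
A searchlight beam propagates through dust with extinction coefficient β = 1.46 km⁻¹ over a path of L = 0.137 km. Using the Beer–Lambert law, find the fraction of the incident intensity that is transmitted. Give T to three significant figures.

0.819

τ = β·L = 1.46 × 0.137 = 0.2000.
T = exp(−0.2000) = 0.8187.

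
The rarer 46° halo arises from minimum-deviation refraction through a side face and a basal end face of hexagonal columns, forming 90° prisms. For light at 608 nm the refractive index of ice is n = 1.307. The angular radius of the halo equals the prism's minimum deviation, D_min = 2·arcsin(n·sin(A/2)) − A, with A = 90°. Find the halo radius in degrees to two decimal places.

n·sin(A/2) = 1.307 × sin 45° = 1.307 × 0.7071 = 0.9242.
D_min = 2·arcsin(0.9242) − 90° = 2 × 67.546° − 90° = 45.093°.

45.09°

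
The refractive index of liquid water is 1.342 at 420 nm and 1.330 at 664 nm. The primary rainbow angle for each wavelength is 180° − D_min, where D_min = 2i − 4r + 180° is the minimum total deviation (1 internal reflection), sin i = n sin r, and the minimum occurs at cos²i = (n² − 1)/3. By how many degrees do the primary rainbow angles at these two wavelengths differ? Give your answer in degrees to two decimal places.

At 420 nm (n = 1.342): cos²i = 0.26699 → i = 58.888°, r = 39.641°, D_min = 139.213°, rainbow angle = 40.787°.
At 664 nm (n = 1.330): cos²i = 0.25630 → i = 59.585°, r = 40.422°, D_min = 137.484°, rainbow angle = 42.516°.
Angular width = |40.787° − 42.516°| = 1.729°.

1.73°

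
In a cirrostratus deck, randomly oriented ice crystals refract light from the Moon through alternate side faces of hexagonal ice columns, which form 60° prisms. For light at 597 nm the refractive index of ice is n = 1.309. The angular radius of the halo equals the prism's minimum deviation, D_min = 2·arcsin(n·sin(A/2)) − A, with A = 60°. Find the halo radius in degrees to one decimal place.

21.8°

n·sin(A/2) = 1.309 × sin 30° = 1.309 × 0.5000 = 0.6545.
D_min = 2·arcsin(0.6545) − 60° = 2 × 40.882° − 60° = 21.763°.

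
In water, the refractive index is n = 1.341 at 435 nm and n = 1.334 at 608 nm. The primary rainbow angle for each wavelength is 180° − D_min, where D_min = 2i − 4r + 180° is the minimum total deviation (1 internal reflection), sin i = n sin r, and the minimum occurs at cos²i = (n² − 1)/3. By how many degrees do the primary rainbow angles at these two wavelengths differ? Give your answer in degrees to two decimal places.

At 435 nm (n = 1.341): cos²i = 0.26609 → i = 58.946°, r = 39.705°, D_min = 139.071°, rainbow angle = 40.929°.
At 608 nm (n = 1.334): cos²i = 0.25985 → i = 59.352°, r = 40.159°, D_min = 138.067°, rainbow angle = 41.933°.
Angular width = |40.929° − 41.933°| = 1.004°.

1.00°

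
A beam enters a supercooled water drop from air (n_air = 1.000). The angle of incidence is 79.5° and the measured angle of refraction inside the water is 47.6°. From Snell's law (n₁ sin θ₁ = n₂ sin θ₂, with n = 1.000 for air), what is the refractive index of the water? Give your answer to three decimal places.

1.332

n = sin θ_i / sin θ_r = sin 79.5° / sin 47.6° = 0.9833 / 0.7385 = 1.3315.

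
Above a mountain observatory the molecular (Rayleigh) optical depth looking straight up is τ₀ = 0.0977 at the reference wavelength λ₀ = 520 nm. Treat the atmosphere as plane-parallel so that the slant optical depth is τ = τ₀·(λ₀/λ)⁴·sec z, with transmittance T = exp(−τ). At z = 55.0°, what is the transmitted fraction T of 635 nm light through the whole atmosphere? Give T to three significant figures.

0.926

sec 55.0° = 1.7434.
τ = 0.0977 × (520/635)⁴ × 1.7434 = 0.0977 × 0.4497 × 1.7434 = 0.0766.
T = exp(−0.0766) = 0.9263.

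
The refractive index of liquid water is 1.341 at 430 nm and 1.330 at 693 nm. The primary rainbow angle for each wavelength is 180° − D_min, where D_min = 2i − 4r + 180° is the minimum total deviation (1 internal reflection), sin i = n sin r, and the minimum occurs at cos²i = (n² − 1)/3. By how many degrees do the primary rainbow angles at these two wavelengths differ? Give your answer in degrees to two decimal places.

At 430 nm (n = 1.341): cos²i = 0.26609 → i = 58.946°, r = 39.705°, D_min = 139.071°, rainbow angle = 40.929°.
At 693 nm (n = 1.330): cos²i = 0.25630 → i = 59.585°, r = 40.422°, D_min = 137.484°, rainbow angle = 42.516°.
Angular width = |40.929° − 42.516°| = 1.588°.

1.59°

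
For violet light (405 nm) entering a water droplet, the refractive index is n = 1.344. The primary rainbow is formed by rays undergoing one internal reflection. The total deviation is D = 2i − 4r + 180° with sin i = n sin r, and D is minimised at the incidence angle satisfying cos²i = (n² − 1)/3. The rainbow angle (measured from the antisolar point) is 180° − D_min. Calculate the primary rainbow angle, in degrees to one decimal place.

40.5°

cos²i = (1.80634 − 1)/3 = 0.26878; i = arccos(0.51844) = 58.772°.
sin r = sin 58.772°/1.344 = 0.63625; r = 39.512°.
D_min = 2·58.772° − 4·39.512° + 180° = 139.495°.
Rainbow angle = 180° − D_min = 40.505°.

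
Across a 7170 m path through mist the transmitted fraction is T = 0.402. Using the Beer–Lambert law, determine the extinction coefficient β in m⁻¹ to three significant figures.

Beer–Lambert: T = exp(−βL) ⇒ β = −ln(T)/L = −ln(0.402)/7170 = 0.9113/7170 = 0.0001271 m⁻¹.

0.000127 m⁻¹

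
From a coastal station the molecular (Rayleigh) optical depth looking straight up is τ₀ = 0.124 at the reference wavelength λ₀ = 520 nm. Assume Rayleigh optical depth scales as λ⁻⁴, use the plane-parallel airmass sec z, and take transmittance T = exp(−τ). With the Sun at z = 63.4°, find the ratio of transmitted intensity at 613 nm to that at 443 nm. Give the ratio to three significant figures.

1.47

Airmass: sec 63.4° = 2.2333.
τ(613 nm) = 0.124 × (520/613)⁴ × 2.2333 = 0.124 × 0.5178 × 2.2333 = 0.1434.
τ(443 nm) = 0.124 × (520/443)⁴ × 2.2333 = 0.124 × 1.8984 × 2.2333 = 0.5257.
T(613)/T(443) = exp(τ_B − τ_A) = exp(0.3823) = 1.4657.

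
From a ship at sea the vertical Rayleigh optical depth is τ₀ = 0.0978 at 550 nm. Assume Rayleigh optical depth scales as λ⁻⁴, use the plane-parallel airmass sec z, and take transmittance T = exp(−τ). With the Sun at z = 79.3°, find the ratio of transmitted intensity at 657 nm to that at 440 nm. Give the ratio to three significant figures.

2.79

Airmass: sec 79.3° = 5.3860.
τ(657 nm) = 0.0978 × (550/657)⁴ × 5.3860 = 0.0978 × 0.4911 × 5.3860 = 0.2587.
τ(440 nm) = 0.0978 × (550/440)⁴ × 5.3860 = 0.0978 × 2.4414 × 5.3860 = 1.2860.
T(657)/T(440) = exp(τ_B − τ_A) = exp(1.0273) = 2.7936.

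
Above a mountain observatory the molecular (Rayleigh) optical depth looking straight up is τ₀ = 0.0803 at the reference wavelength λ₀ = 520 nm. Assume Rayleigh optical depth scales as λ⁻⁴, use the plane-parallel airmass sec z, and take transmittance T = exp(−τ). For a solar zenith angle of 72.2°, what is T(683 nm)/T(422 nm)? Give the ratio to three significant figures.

1.68

Airmass: sec 72.2° = 3.2712.
τ(683 nm) = 0.0803 × (520/683)⁴ × 3.2712 = 0.0803 × 0.3360 × 3.2712 = 0.0883.
τ(422 nm) = 0.0803 × (520/422)⁴ × 3.2712 = 0.0803 × 2.3055 × 3.2712 = 0.6056.
T(683)/T(422) = exp(τ_B − τ_A) = exp(0.5173) = 1.6776.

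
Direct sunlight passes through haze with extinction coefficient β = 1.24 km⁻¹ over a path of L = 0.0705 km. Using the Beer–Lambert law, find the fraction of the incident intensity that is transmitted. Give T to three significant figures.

0.916

τ = β·L = 1.24 × 0.0705 = 0.0874.
T = exp(−0.0874) = 0.9163.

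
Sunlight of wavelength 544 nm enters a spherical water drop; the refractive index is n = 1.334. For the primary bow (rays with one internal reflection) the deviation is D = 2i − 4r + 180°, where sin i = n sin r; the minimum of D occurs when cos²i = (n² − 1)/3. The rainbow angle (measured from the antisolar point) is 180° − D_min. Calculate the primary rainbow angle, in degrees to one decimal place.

41.9°

cos²i = (1.77956 − 1)/3 = 0.25985; i = arccos(0.50976) = 59.352°.
sin r = sin 59.352°/1.334 = 0.64492; r = 40.159°.
D_min = 2·59.352° − 4·40.159° + 180° = 138.067°.
Rainbow angle = 180° − D_min = 41.933°.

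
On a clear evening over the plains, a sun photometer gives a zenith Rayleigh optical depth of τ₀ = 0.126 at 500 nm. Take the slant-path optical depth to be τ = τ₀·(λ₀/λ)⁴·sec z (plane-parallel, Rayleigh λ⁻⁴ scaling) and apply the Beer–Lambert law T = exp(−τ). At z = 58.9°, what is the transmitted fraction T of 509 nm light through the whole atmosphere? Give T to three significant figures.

sec 58.9° = 1.9360.
τ = 0.126 × (500/509)⁴ × 1.9360 = 0.126 × 0.9311 × 1.9360 = 0.2271.
T = exp(−0.2271) = 0.7968.

0.797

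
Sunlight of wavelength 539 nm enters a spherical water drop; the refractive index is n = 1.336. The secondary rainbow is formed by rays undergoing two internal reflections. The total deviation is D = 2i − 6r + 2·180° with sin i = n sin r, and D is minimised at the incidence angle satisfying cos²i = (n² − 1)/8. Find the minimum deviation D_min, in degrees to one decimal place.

cos²i = (1.78490 − 1)/8 = 0.09811; i = arccos(0.31323) = 71.746°.
sin r = sin 71.746°/1.336 = 0.71084; r = 45.303°.
D_min = 2·71.746° − 6·45.303° + 360° = 231.674°.

231.7°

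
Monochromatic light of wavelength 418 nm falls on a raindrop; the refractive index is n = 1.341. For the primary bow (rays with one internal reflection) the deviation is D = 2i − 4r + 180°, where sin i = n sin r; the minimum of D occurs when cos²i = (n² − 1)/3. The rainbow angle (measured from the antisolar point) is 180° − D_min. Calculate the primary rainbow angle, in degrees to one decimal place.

cos²i = (1.79828 − 1)/3 = 0.26609; i = arccos(0.51584) = 58.946°.
sin r = sin 58.946°/1.341 = 0.63884; r = 39.705°.
D_min = 2·58.946° − 4·39.705° + 180° = 139.071°.
Rainbow angle = 180° − D_min = 40.929°.

40.9°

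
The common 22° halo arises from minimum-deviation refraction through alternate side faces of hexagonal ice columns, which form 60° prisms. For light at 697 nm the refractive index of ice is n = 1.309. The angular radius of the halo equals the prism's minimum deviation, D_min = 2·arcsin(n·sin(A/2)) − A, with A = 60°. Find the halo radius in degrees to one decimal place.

21.8°

n·sin(A/2) = 1.309 × sin 30° = 1.309 × 0.5000 = 0.6545.
D_min = 2·arcsin(0.6545) − 60° = 2 × 40.882° − 60° = 21.763°.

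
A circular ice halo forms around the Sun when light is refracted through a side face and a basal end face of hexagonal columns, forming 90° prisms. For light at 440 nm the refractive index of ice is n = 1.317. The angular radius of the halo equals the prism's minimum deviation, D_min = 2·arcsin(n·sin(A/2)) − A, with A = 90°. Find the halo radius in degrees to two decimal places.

47.26°

n·sin(A/2) = 1.317 × sin 45° = 1.317 × 0.7071 = 0.9313.
D_min = 2·arcsin(0.9313) − 90° = 2 × 68.632° − 90° = 47.264°.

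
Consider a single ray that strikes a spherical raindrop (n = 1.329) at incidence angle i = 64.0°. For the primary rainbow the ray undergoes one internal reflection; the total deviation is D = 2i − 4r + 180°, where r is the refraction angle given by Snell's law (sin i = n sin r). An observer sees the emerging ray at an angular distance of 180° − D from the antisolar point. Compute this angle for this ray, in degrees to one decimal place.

42.2°

sin r = sin 64.0° / 1.329 = 0.8988/1.329 = 0.6763; r = 42.55°.
D = 2·64.0° − 4·42.55° + 180° = 128.00° − 170.22° + 180° = 137.78°.
Angle from antisolar point = 180° − D = 42.22°.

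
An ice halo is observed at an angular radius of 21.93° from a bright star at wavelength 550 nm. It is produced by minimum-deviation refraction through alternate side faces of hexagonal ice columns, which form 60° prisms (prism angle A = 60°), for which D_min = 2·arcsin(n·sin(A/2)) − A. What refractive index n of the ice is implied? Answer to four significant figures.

Rearranging: n = sin((D_min + A)/2) / sin(A/2).
(D_min + A)/2 = (21.93° + 60°)/2 = 40.965°.
n = sin 40.965° / sin 30° = 0.6556 / 0.5000 = 1.3112.

1.311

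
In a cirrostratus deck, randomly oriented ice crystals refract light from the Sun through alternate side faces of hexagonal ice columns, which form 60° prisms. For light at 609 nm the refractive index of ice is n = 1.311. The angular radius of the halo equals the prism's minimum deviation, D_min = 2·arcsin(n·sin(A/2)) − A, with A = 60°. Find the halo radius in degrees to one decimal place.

n·sin(A/2) = 1.311 × sin 30° = 1.311 × 0.5000 = 0.6555.
D_min = 2·arcsin(0.6555) − 60° = 2 × 40.958° − 60° = 21.915°.

21.9°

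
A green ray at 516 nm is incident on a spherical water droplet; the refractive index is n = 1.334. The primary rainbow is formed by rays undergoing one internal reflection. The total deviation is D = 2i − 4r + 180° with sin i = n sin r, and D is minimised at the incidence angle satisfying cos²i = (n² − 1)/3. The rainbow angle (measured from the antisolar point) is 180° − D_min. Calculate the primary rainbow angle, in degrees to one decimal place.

cos²i = (1.77956 − 1)/3 = 0.25985; i = arccos(0.50976) = 59.352°.
sin r = sin 59.352°/1.334 = 0.64492; r = 40.159°.
D_min = 2·59.352° − 4·40.159° + 180° = 138.067°.
Rainbow angle = 180° − D_min = 41.933°.

41.9°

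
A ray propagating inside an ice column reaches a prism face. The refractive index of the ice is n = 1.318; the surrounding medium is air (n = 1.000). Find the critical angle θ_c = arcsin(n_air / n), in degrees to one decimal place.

sin θ_c = n_air / n = 1.000 / 1.318 = 0.7587.
θ_c = arcsin(0.7587) = 49.35°.

49.4°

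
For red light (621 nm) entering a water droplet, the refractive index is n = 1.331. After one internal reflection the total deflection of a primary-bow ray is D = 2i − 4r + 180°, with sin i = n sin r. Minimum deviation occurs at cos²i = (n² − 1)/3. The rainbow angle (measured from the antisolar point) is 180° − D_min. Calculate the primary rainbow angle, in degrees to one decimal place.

42.4°

cos²i = (1.77156 − 1)/3 = 0.25719; i = arccos(0.50714) = 59.527°.
sin r = sin 59.527°/1.331 = 0.64753; r = 40.356°.
D_min = 2·59.527° − 4·40.356° + 180° = 137.630°.
Rainbow angle = 180° − D_min = 42.370°.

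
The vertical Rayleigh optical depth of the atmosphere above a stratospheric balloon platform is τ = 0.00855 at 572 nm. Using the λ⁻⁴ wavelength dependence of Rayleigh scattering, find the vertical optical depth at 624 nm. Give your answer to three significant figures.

τ(624 nm) = τ(572 nm) × (572/624)⁴ = 0.00855 × (0.9167)⁴ = 0.00855 × 0.7061 = 0.0060.

0.00604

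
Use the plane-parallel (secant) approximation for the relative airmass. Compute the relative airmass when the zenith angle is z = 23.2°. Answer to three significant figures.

1.09

X = sec z = 1/cos 23.2° = 1/0.9191 = 1.0880.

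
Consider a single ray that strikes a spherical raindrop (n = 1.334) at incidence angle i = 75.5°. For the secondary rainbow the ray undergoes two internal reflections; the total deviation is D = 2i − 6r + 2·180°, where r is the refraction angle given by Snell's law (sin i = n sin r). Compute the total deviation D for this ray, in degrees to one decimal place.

sin r = sin 75.5° / 1.334 = 0.9681/1.334 = 0.7257; r = 46.53°.
D = 2·75.5° − 6·46.53° + 2·180° = 151.00° − 279.19° + 360° = 231.81°.

231.8°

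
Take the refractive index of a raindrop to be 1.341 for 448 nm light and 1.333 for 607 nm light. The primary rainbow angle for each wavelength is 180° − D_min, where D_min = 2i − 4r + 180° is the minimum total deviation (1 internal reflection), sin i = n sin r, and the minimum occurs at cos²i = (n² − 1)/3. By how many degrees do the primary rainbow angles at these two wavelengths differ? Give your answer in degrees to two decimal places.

At 448 nm (n = 1.341): cos²i = 0.26609 → i = 58.946°, r = 39.705°, D_min = 139.071°, rainbow angle = 40.929°.
At 607 nm (n = 1.333): cos²i = 0.25896 → i = 59.410°, r = 40.225°, D_min = 137.922°, rainbow angle = 42.078°.
Angular width = |40.929° − 42.078°| = 1.149°.

1.15°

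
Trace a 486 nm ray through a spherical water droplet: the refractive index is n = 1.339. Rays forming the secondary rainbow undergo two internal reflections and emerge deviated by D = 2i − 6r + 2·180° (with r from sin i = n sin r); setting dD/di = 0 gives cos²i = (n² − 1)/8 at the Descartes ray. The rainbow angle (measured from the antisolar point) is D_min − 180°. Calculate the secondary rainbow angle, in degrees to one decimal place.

52.5°

cos²i = (1.79292 − 1)/8 = 0.09912; i = arccos(0.31483) = 71.650°.
sin r = sin 71.650°/1.339 = 0.70885; r = 45.141°.
D_min = 2·71.650° − 6·45.141° + 360° = 232.451°.
Rainbow angle = D_min − 180° = 52.451°.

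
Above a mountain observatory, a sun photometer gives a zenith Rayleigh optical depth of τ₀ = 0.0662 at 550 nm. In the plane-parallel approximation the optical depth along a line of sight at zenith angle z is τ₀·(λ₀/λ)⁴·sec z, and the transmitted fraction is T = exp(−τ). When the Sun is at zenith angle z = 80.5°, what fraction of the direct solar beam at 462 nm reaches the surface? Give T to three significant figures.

sec 80.5° = 6.0589.
τ = 0.0662 × (550/462)⁴ × 6.0589 = 0.0662 × 2.0086 × 6.0589 = 0.8056.
T = exp(−0.8056) = 0.4468.

0.447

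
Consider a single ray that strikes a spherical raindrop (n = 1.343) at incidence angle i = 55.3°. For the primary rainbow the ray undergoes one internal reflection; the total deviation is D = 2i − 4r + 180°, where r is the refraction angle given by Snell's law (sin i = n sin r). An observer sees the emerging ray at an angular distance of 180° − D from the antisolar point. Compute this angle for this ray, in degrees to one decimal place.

40.4°

sin r = sin 55.3° / 1.343 = 0.8221/1.343 = 0.6122; r = 37.75°.
D = 2·55.3° − 4·37.75° + 180° = 110.60° − 150.99° + 180° = 139.61°.
Angle from antisolar point = 180° − D = 40.39°.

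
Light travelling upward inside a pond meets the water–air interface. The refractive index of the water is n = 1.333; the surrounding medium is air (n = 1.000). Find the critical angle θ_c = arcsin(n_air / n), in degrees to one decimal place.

48.6°

sin θ_c = n_air / n = 1.000 / 1.333 = 0.7502.
θ_c = arcsin(0.7502) = 48.61°.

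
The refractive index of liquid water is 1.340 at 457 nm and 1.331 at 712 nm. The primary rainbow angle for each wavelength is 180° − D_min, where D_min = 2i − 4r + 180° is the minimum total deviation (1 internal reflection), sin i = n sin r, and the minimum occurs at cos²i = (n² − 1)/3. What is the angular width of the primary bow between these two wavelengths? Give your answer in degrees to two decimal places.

1.30°

At 457 nm (n = 1.340): cos²i = 0.26520 → i = 59.004°, r = 39.770°, D_min = 138.929°, rainbow angle = 41.071°.
At 712 nm (n = 1.331): cos²i = 0.25719 → i = 59.527°, r = 40.356°, D_min = 137.630°, rainbow angle = 42.370°.
Angular width = |41.071° − 42.370°| = 1.299°.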